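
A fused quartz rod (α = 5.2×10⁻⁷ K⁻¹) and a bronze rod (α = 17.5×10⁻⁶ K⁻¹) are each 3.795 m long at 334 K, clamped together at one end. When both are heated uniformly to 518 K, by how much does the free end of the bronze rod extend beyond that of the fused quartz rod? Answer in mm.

11.9 mm

ΔT = 184 K
fused quartz: ΔL = 5.2×10⁻⁷ × 3.795 m × 184 = 3.6311×10⁻⁴ m = 0.36311 mm
bronze: ΔL = 17.5×10⁻⁶ × 3.795 m × 184 = 1.2220×10⁻² m = 12.220 mm
difference = 12.220 − 0.36311 = 11.85689 mm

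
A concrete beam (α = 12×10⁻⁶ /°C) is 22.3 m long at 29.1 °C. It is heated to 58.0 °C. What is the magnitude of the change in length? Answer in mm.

ΔL = 7.73 mm

|ΔT| = |58.0 − 29.1| = 28.9 K
ΔL = αL₀ΔT = (12×10⁻⁶)(22.3)(28.9) = 7.73×10⁻³ m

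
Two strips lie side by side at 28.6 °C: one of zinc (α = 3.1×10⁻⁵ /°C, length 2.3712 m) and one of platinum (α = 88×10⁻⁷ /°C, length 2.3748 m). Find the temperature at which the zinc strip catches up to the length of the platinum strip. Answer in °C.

Equal length when α₁L₁ΔT − α₂L₂ΔT = L₂ − L₁ = 3.60×10⁻³ m
α₁L₁ = 7.35072×10⁻⁵, α₂L₂ = 2.089824×10⁻⁵ → Δ(αL) = 5.260896×10⁻⁵ m/K
ΔT = 3.60×10⁻³ / 5.260896×10⁻⁵ = 68.4294 K, so T = 28.6 + 68.4294 = 97.0294 °C

T = 97.03 °C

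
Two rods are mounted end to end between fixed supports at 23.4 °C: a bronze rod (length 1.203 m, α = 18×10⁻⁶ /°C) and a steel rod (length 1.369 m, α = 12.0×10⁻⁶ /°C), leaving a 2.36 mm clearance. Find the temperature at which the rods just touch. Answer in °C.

T = 85.4 °C

Gap closes when ΔL₁ + ΔL₂ = 2.36 mm = 2.36×10⁻³ m
(α₁L₁ + α₂L₂)ΔT = g
α₁L₁ + α₂L₂ = 18×10⁻⁶×1.203 + 12.0×10⁻⁶×1.369 = 3.8082×10⁻⁵ m/K
ΔT = 2.36×10⁻³ / 3.8082×10⁻⁵ = 61.972 K
T = 23.4 + 61.972 = 85.372 °C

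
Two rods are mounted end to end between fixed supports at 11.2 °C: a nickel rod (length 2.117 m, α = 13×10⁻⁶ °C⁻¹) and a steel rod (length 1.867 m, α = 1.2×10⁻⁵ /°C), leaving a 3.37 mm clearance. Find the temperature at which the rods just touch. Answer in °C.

T = 78.7 °C

Gap closes when ΔL₁ + ΔL₂ = 3.37 mm = 3.37×10⁻³ m
(α₁L₁ + α₂L₂)ΔT = g
α₁L₁ + α₂L₂ = 13×10⁻⁶×2.117 + 1.2×10⁻⁵×1.867 = 4.9925×10⁻⁵ m/K
ΔT = 3.37×10⁻³ / 4.9925×10⁻⁵ = 67.501 K
T = 11.2 + 67.501 = 78.701 °C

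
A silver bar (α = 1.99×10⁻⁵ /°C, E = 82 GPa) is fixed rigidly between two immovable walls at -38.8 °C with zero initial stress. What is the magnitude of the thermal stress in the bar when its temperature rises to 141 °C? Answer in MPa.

σ = 293 MPa

Fully constrained: the free strain ε = αΔT is blocked, so σ = Eε = EαΔT.
|ΔT| = 179.8 K
σ = 82.0×10⁹ × 1.99×10⁻⁵ × 179.8 = 2.93×10⁸ Pa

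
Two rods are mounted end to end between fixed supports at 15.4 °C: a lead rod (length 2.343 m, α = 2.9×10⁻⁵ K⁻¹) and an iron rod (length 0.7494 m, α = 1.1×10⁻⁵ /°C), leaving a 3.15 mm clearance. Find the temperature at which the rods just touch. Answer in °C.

T = 56.7 °C

Gap closes when ΔL₁ + ΔL₂ = 3.15 mm = 3.15×10⁻³ m
(α₁L₁ + α₂L₂)ΔT = g
α₁L₁ + α₂L₂ = 2.9×10⁻⁵×2.343 + 1.1×10⁻⁵×0.7494 = 7.61904×10⁻⁵ m/K
ΔT = 3.15×10⁻³ / 7.61904×10⁻⁵ = 41.344 K
T = 15.4 + 41.344 = 56.744 °C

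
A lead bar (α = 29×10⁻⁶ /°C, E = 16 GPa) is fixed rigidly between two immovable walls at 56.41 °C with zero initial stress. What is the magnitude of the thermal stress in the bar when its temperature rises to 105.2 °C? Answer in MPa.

σ = 22.6 MPa

Fully constrained: the free strain ε = αΔT is blocked, so σ = Eε = EαΔT.
|ΔT| = 48.79 K
σ = 16.0×10⁹ × 29×10⁻⁶ × 48.79 = 2.26×10⁷ Pa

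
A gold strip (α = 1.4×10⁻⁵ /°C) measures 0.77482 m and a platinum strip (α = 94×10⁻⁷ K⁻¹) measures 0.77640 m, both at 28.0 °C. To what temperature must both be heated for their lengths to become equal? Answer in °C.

T = 473.2 °C

L₁(1 + α₁ΔT) = L₂(1 + α₂ΔT) ⇒ ΔT = (L₂ − L₁)/(α₁L₁ − α₂L₂)
L₂ − L₁ = 0.77640 − 0.77482 = 1.58×10⁻³ m
α₁L₁ − α₂L₂ = 1.4×10⁻⁵×0.77482 − 94×10⁻⁷×0.77640 = 3.54932×10⁻⁶ m/K
ΔT = 1.58×10⁻³ / 3.54932×10⁻⁶ = 445.156 K
T = 28.0 + 445.156 = 473.156 °C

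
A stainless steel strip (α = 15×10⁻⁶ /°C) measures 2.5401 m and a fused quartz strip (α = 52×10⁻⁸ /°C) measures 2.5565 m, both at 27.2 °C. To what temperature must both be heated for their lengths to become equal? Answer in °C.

L₁(1 + α₁ΔT) = L₂(1 + α₂ΔT) ⇒ ΔT = (L₂ − L₁)/(α₁L₁ − α₂L₂)
L₂ − L₁ = 2.5565 − 2.5401 = 1.64×10⁻² m
α₁L₁ − α₂L₂ = 15×10⁻⁶×2.5401 − 52×10⁻⁸×2.5565 = 3.677212×10⁻⁵ m/K
ΔT = 1.64×10⁻² / 3.677212×10⁻⁵ = 445.990 K
T = 27.2 + 445.990 = 473.190 °C

T = 473.2 °C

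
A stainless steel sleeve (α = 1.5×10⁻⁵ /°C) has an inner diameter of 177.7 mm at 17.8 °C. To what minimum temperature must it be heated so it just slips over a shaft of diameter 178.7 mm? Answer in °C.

T = 393 °C

Required Δd = 178.7 − 177.7 = 1.0 mm
Δd = αd₀ΔT ⇒ ΔT = Δd/(αd₀) = 1.0 / (1.5×10⁻⁵ × 177.7) = 375.16 K
T_min = 17.8 + 375.16 = 392.96 °C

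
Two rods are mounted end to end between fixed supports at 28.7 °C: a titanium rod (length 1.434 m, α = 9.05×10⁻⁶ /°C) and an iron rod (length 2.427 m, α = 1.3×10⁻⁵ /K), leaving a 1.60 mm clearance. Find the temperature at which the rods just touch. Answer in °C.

T = 64.6 °C

Gap closes when ΔL₁ + ΔL₂ = 1.60 mm = 1.60×10⁻³ m
(α₁L₁ + α₂L₂)ΔT = g
α₁L₁ + α₂L₂ = 9.05×10⁻⁶×1.434 + 1.3×10⁻⁵×2.427 = 4.45287×10⁻⁵ m/K
ΔT = 1.60×10⁻³ / 4.45287×10⁻⁵ = 35.932 K
T = 28.7 + 35.932 = 64.632 °C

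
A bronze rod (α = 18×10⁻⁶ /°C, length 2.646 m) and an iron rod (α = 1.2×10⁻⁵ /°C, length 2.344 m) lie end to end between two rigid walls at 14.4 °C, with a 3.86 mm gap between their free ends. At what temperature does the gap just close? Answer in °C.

Gap closes when ΔL₁ + ΔL₂ = 3.86 mm = 3.86×10⁻³ m
(α₁L₁ + α₂L₂)ΔT = g
α₁L₁ + α₂L₂ = 18×10⁻⁶×2.646 + 1.2×10⁻⁵×2.344 = 7.5756×10⁻⁵ m/K
ΔT = 3.86×10⁻³ / 7.5756×10⁻⁵ = 50.953 K
T = 14.4 + 50.953 = 65.353 °C

T = 65.4 °C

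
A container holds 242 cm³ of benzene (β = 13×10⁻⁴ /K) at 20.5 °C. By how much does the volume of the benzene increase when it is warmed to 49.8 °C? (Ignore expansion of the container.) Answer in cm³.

|ΔT| = |49.8 − 20.5| = 29.3 K
ΔV = βV₀ΔT = (13×10⁻⁴)(242)(29.3) = 9.22 cm³

ΔV = 9.22 cm³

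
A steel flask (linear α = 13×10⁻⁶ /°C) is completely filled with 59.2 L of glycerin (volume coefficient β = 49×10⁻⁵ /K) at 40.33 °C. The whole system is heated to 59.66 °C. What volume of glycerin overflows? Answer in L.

The flask also expands: β_container ≈ 3α = 3.9×10⁻⁵ /K
Net overflow = V₀(β_liq − 3α_cont)ΔT
β − 3α = 4.90×10⁻⁴ − 3.9×10⁻⁵ = 4.51×10⁻⁴ /K; ΔT = 19.33 K
ΔV = 59.2 × 4.51×10⁻⁴ × 19.33 = 0.516 L

0.516 L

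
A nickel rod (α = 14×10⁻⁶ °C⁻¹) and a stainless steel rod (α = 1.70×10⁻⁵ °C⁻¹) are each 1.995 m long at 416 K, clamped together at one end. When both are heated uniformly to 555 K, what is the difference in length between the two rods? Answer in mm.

ΔT = 139 K
nickel: ΔL = 14×10⁻⁶ × 1.995 m × 139 = 3.8823×10⁻³ m = 3.8823 mm
stainless steel: ΔL = 1.70×10⁻⁵ × 1.995 m × 139 = 4.7142×10⁻³ m = 4.7142 mm
difference = 4.7142 − 3.8823 = 0.8319 mm

0.832 mm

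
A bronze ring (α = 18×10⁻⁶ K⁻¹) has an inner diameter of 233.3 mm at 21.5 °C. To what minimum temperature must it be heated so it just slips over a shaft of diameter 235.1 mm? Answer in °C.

T = 450 °C

Required Δd = 235.1 − 233.3 = 1.8 mm
Δd = αd₀ΔT ⇒ ΔT = Δd/(αd₀) = 1.8 / (18×10⁻⁶ × 233.3) = 428.63 K
T_min = 21.5 + 428.63 = 450.13 °C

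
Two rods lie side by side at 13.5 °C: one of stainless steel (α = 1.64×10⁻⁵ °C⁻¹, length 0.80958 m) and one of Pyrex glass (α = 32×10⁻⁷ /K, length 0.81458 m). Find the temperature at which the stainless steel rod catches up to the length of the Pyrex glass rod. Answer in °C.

T = 482.1 °C

L₁(1 + α₁ΔT) = L₂(1 + α₂ΔT) ⇒ ΔT = (L₂ − L₁)/(α₁L₁ − α₂L₂)
L₂ − L₁ = 0.81458 − 0.80958 = 5.00×10⁻³ m
α₁L₁ − α₂L₂ = 1.64×10⁻⁵×0.80958 − 32×10⁻⁷×0.81458 = 1.0670456×10⁻⁵ m/K
ΔT = 5.00×10⁻³ / 1.0670456×10⁻⁵ = 468.584 K
T = 13.5 + 468.584 = 482.084 °C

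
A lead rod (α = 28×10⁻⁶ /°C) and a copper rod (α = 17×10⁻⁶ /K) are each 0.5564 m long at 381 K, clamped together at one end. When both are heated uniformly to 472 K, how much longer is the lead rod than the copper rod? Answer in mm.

0.557 mm

ΔT = 91 K
lead: ΔL = 28×10⁻⁶ × 0.5564 m × 91 = 1.4177×10⁻³ m = 1.4177 mm
copper: ΔL = 17×10⁻⁶ × 0.5564 m × 91 = 8.6075×10⁻⁴ m = 0.86075 mm
difference = 1.4177 − 0.86075 = 0.55695 mm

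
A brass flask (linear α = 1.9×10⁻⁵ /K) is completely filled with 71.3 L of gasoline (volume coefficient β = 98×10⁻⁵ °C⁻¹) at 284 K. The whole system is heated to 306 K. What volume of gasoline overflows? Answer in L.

The flask also expands: β_container ≈ 3α = 5.7×10⁻⁵ /K
Net overflow = V₀(β_liq − 3α_cont)ΔT
β − 3α = 9.80×10⁻⁴ − 5.7×10⁻⁵ = 9.23×10⁻⁴ /K; ΔT = 22 K
ΔV = 71.3 × 9.23×10⁻⁴ × 22 = 1.45 L

1.45 L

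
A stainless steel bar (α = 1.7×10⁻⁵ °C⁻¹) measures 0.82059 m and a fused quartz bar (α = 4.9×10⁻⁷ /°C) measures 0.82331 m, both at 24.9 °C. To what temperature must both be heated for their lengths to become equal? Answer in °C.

T = 225.7 °C

L₁(1 + α₁ΔT) = L₂(1 + α₂ΔT) ⇒ ΔT = (L₂ − L₁)/(α₁L₁ − α₂L₂)
L₂ − L₁ = 0.82331 − 0.82059 = 2.72×10⁻³ m
α₁L₁ − α₂L₂ = 1.7×10⁻⁵×0.82059 − 4.9×10⁻⁷×0.82331 = 1.35466081×10⁻⁵ m/K
ΔT = 2.72×10⁻³ / 1.35466081×10⁻⁵ = 200.788 K
T = 24.9 + 200.788 = 225.688 °C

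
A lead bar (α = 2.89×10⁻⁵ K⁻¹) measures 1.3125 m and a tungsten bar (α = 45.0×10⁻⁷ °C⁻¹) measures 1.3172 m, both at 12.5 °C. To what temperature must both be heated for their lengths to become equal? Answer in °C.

Equal length when α₁L₁ΔT − α₂L₂ΔT = L₂ − L₁ = 4.70×10⁻³ m
α₁L₁ = 3.793125×10⁻⁵, α₂L₂ = 5.9274×10⁻⁶ → Δ(αL) = 3.200385×10⁻⁵ m/K
ΔT = 4.70×10⁻³ / 3.200385×10⁻⁵ = 146.857 K, so T = 12.5 + 146.857 = 159.357 °C

T = 159.4 °C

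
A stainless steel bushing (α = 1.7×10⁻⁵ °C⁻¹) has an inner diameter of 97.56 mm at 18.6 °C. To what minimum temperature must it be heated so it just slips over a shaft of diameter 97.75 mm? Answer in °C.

T = 133 °C

Required Δd = 97.75 − 97.56 = 0.19 mm
Δd = αd₀ΔT ⇒ ΔT = Δd/(αd₀) = 0.19 / (1.7×10⁻⁵ × 97.56) = 114.56 K
T_min = 18.6 + 114.56 = 133.16 °C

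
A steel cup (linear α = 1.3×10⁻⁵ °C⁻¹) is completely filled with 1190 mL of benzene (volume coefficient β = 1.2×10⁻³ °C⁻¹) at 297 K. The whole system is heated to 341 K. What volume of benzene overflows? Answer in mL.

60.8 mL

The cup also expands: β_container ≈ 3α = 3.9×10⁻⁵ /K
Net overflow = V₀(β_liq − 3α_cont)ΔT
β − 3α = 1.20×10⁻³ − 3.9×10⁻⁵ = 1.161×10⁻³ /K; ΔT = 44 K
ΔV = 1190 × 1.161×10⁻³ × 44 = 60.8 mL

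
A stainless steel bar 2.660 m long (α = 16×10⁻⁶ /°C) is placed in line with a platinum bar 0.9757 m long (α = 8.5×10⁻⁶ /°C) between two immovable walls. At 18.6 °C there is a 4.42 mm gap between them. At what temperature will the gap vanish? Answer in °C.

T = 106 °C

α₁L₁ = 4.256×10⁻⁵ m/K, α₂L₂ = 8.29345×10⁻⁶ m/K → total 5.085345×10⁻⁵ m/K
ΔT = g/(α₁L₁+α₂L₂) = 4.42×10⁻³ / 5.085345×10⁻⁵ = 86.92 K
T = 18.6 + 86.92 = 105.52 °C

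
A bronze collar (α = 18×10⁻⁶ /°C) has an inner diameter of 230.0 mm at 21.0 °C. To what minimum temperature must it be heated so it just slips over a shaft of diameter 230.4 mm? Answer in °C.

Required Δd = 230.4 − 230.0 = 0.4 mm
Δd = αd₀ΔT ⇒ ΔT = Δd/(αd₀) = 0.4 / (18×10⁻⁶ × 230.0) = 96.62 K
T_min = 21.0 + 96.62 = 117.62 °C

T = 118 °C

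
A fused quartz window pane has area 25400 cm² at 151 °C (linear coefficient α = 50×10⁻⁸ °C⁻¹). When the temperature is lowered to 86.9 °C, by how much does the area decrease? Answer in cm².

ΔA = 1.63 cm²

Area coefficient ≈ 2α; |ΔT| = 64.1 K
ΔA = 2αA₀ΔT = 2(50×10⁻⁸)(25400)(64.1) = 1.63 cm²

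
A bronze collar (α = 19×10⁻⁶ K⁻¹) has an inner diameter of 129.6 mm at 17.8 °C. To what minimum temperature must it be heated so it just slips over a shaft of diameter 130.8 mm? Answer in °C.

Required Δd = 130.8 − 129.6 = 1.2 mm
Δd = αd₀ΔT ⇒ ΔT = Δd/(αd₀) = 1.2 / (19×10⁻⁶ × 129.6) = 487.33 K
T_min = 17.8 + 487.33 = 505.13 °C

T = 505 °C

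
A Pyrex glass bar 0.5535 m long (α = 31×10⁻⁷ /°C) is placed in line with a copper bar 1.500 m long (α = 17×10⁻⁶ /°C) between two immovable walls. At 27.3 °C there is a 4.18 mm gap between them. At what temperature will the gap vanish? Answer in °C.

T = 181 °C

α₁L₁ = 1.71585×10⁻⁶ m/K, α₂L₂ = 2.550×10⁻⁵ m/K → total 2.721585×10⁻⁵ m/K
ΔT = g/(α₁L₁+α₂L₂) = 4.18×10⁻³ / 2.721585×10⁻⁵ = 153.59 K
T = 27.3 + 153.59 = 180.89 °C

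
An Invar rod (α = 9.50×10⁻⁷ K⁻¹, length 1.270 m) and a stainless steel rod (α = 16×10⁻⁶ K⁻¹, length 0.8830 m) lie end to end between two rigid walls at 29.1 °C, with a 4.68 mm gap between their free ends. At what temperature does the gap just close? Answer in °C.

T = 334 °C

α₁L₁ = 1.2065×10⁻⁶ m/K, α₂L₂ = 1.4128×10⁻⁵ m/K → total 1.53345×10⁻⁵ m/K
ΔT = g/(α₁L₁+α₂L₂) = 4.68×10⁻³ / 1.53345×10⁻⁵ = 305.19 K
T = 29.1 + 305.19 = 334.29 °C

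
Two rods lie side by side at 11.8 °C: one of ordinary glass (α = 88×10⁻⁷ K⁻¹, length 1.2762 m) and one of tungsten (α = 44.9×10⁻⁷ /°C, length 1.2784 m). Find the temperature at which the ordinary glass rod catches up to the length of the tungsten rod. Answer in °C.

T = 412.5 °C

Equal length when α₁L₁ΔT − α₂L₂ΔT = L₂ − L₁ = 2.20×10⁻³ m
α₁L₁ = 1.123056×10⁻⁵, α₂L₂ = 5.740016×10⁻⁶ → Δ(αL) = 5.490544×10⁻⁶ m/K
ΔT = 2.20×10⁻³ / 5.490544×10⁻⁶ = 400.689 K, so T = 11.8 + 400.689 = 412.489 °C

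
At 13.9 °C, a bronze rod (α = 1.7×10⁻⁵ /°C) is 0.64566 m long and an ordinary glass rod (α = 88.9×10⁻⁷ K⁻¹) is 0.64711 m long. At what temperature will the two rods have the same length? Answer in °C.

T = 291.5 °C

L₁(1 + α₁ΔT) = L₂(1 + α₂ΔT) ⇒ ΔT = (L₂ − L₁)/(α₁L₁ − α₂L₂)
L₂ − L₁ = 0.64711 − 0.64566 = 1.45×10⁻³ m
α₁L₁ − α₂L₂ = 1.7×10⁻⁵×0.64566 − 88.9×10⁻⁷×0.64711 = 5.2234121×10⁻⁶ m/K
ΔT = 1.45×10⁻³ / 5.2234121×10⁻⁶ = 277.596 K
T = 13.9 + 277.596 = 291.496 °C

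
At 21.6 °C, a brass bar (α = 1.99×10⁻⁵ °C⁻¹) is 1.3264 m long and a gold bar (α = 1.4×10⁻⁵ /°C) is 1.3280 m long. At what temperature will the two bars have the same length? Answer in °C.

L₁(1 + α₁ΔT) = L₂(1 + α₂ΔT) ⇒ ΔT = (L₂ − L₁)/(α₁L₁ − α₂L₂)
L₂ − L₁ = 1.3280 − 1.3264 = 1.60×10⁻³ m
α₁L₁ − α₂L₂ = 1.99×10⁻⁵×1.3264 − 1.4×10⁻⁵×1.3280 = 7.80336×10⁻⁶ m/K
ΔT = 1.60×10⁻³ / 7.80336×10⁻⁶ = 205.040 K
T = 21.6 + 205.040 = 226.640 °C

T = 226.6 °C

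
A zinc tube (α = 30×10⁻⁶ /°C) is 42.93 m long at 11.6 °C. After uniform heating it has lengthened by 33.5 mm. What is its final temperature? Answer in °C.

ΔL = αL₀ΔT ⇒ ΔT = ΔL / (αL₀)
ΔT = 33.5×10⁻³ m / (30×10⁻⁶ × 42.93 m) = 26.011 K
T = 11.6 + 26.011 = 37.611 °C

T = 37.6 °C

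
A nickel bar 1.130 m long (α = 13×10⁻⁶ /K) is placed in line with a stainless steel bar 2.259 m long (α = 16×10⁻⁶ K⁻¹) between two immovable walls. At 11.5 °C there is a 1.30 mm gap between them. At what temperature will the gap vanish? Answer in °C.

T = 37.1 °C

Gap closes when ΔL₁ + ΔL₂ = 1.30 mm = 1.30×10⁻³ m
(α₁L₁ + α₂L₂)ΔT = g
α₁L₁ + α₂L₂ = 13×10⁻⁶×1.130 + 16×10⁻⁶×2.259 = 5.0834×10⁻⁵ m/K
ΔT = 1.30×10⁻³ / 5.0834×10⁻⁵ = 25.573 K
T = 11.5 + 25.573 = 37.073 °C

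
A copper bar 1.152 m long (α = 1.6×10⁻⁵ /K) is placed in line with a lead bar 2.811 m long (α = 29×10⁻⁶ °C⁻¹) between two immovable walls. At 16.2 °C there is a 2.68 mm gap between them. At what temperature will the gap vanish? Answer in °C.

T = 43.0 °C

α₁L₁ = 1.8432×10⁻⁵ m/K, α₂L₂ = 8.1519×10⁻⁵ m/K → total 9.9951×10⁻⁵ m/K
ΔT = g/(α₁L₁+α₂L₂) = 2.68×10⁻³ / 9.9951×10⁻⁵ = 26.813 K
T = 16.2 + 26.813 = 43.013 °C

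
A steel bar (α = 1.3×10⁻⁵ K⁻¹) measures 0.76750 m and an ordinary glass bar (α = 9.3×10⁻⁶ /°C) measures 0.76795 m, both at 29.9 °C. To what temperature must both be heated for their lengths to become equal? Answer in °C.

T = 188.6 °C

Equal length when α₁L₁ΔT − α₂L₂ΔT = L₂ − L₁ = 4.50×10⁻⁴ m
α₁L₁ = 9.9775×10⁻⁶, α₂L₂ = 7.141935×10⁻⁶ → Δ(αL) = 2.835565×10⁻⁶ m/K
ΔT = 4.50×10⁻⁴ / 2.835565×10⁻⁶ = 158.699 K, so T = 29.9 + 158.699 = 188.599 °C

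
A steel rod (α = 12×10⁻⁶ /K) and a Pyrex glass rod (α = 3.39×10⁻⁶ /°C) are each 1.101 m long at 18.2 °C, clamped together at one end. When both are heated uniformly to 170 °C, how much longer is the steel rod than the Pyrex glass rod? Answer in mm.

ΔT = 151.8 K
steel: ΔL = 12×10⁻⁶ × 1.101 m × 151.8 = 2.0056×10⁻³ m = 2.0056 mm
Pyrex glass: ΔL = 3.39×10⁻⁶ × 1.101 m × 151.8 = 5.6658×10⁻⁴ m = 0.56658 mm
difference = 2.0056 − 0.56658 = 1.43902 mm

1.44 mm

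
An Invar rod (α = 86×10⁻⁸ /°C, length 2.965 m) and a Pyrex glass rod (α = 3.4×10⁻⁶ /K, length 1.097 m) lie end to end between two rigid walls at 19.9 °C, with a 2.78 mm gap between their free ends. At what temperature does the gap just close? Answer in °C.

α₁L₁ = 2.5499×10⁻⁶ m/K, α₂L₂ = 3.7298×10⁻⁶ m/K → total 6.2797×10⁻⁶ m/K
ΔT = g/(α₁L₁+α₂L₂) = 2.78×10⁻³ / 6.2797×10⁻⁶ = 442.70 K
T = 19.9 + 442.70 = 462.60 °C

T = 463 °C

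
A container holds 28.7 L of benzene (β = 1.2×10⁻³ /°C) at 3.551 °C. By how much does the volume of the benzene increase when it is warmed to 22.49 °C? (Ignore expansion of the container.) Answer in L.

ΔV = 0.652 L

|ΔT| = |22.49 − 3.551| = 18.939 K
ΔV = βV₀ΔT = (1.2×10⁻³)(28.7)(18.939) = 0.652 L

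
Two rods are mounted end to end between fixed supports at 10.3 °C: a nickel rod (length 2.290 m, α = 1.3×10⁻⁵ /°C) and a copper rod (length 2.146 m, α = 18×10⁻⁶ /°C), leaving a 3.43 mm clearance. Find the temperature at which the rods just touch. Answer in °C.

T = 60.4 °C

Gap closes when ΔL₁ + ΔL₂ = 3.43 mm = 3.43×10⁻³ m
(α₁L₁ + α₂L₂)ΔT = g
α₁L₁ + α₂L₂ = 1.3×10⁻⁵×2.290 + 18×10⁻⁶×2.146 = 6.8398×10⁻⁵ m/K
ΔT = 3.43×10⁻³ / 6.8398×10⁻⁵ = 50.148 K
T = 10.3 + 50.148 = 60.448 °C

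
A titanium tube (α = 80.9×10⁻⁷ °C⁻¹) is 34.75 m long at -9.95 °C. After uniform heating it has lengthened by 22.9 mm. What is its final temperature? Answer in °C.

T = 71.5 °C

ΔL = αL₀ΔT ⇒ ΔT = ΔL / (αL₀)
ΔT = 22.9×10⁻³ m / (80.9×10⁻⁷ × 34.75 m) = 81.458 K
T = -9.95 + 81.458 = 71.508 °C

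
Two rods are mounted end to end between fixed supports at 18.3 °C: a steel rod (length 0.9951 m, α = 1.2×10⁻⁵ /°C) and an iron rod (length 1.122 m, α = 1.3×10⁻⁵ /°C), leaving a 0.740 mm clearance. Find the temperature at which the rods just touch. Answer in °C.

α₁L₁ = 1.19412×10⁻⁵ m/K, α₂L₂ = 1.4586×10⁻⁵ m/K → total 2.65272×10⁻⁵ m/K
ΔT = g/(α₁L₁+α₂L₂) = 7.40×10⁻⁴ / 2.65272×10⁻⁵ = 27.896 K
T = 18.3 + 27.896 = 46.196 °C

T = 46.2 °C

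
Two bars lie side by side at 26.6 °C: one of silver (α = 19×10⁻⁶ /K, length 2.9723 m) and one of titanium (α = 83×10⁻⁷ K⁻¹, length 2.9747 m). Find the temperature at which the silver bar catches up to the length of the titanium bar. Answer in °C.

T = 102.1 °C

Equal length when α₁L₁ΔT − α₂L₂ΔT = L₂ − L₁ = 2.40×10⁻³ m
α₁L₁ = 5.64737×10⁻⁵, α₂L₂ = 2.469001×10⁻⁵ → Δ(αL) = 3.178369×10⁻⁵ m/K
ΔT = 2.40×10⁻³ / 3.178369×10⁻⁵ = 75.510 K, so T = 26.6 + 75.510 = 102.110 °C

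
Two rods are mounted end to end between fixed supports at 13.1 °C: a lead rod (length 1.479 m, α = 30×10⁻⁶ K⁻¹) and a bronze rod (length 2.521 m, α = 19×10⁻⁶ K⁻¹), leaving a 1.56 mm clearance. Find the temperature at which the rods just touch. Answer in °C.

α₁L₁ = 4.437×10⁻⁵ m/K, α₂L₂ = 4.7899×10⁻⁵ m/K → total 9.2269×10⁻⁵ m/K
ΔT = g/(α₁L₁+α₂L₂) = 1.56×10⁻³ / 9.2269×10⁻⁵ = 16.907 K
T = 13.1 + 16.907 = 30.007 °C

T = 30.0 °C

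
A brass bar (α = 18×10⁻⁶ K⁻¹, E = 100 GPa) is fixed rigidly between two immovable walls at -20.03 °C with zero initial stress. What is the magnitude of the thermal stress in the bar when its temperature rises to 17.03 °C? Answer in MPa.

Fully constrained: the free strain ε = αΔT is blocked, so σ = Eε = EαΔT.
|ΔT| = 37.06 K
σ = 100×10⁹ × 18×10⁻⁶ × 37.06 = 6.67×10⁷ Pa

σ = 66.7 MPa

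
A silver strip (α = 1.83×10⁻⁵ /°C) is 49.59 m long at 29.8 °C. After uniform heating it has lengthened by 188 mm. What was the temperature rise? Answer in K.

ΔL = αL₀ΔT ⇒ ΔT = ΔL / (αL₀)
ΔT = 188×10⁻³ m / (1.83×10⁻⁵ × 49.59 m) = 207.16 K

ΔT = 207 K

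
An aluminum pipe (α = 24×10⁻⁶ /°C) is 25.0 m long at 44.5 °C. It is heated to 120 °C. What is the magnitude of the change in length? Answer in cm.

|ΔT| = |120 − 44.5| = 75.5 K
ΔL = αL₀ΔT = (24×10⁻⁶)(25.0)(75.5) = 4.53×10⁻² m

ΔL = 4.53 cm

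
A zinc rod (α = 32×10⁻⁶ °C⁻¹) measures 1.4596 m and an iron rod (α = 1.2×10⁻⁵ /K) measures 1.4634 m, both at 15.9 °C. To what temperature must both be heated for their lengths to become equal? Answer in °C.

L₁(1 + α₁ΔT) = L₂(1 + α₂ΔT) ⇒ ΔT = (L₂ − L₁)/(α₁L₁ − α₂L₂)
L₂ − L₁ = 1.4634 − 1.4596 = 3.80×10⁻³ m
α₁L₁ − α₂L₂ = 32×10⁻⁶×1.4596 − 1.2×10⁻⁵×1.4634 = 2.91464×10⁻⁵ m/K
ΔT = 3.80×10⁻³ / 2.91464×10⁻⁵ = 130.376 K
T = 15.9 + 130.376 = 146.276 °C

T = 146.3 °C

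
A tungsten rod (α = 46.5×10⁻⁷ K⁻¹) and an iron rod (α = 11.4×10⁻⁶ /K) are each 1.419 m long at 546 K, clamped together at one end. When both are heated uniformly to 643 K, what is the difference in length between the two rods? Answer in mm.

0.929 mm

ΔT = 97 K
tungsten: ΔL = 46.5×10⁻⁷ × 1.419 m × 97 = 6.4004×10⁻⁴ m = 0.64004 mm
iron: ΔL = 11.4×10⁻⁶ × 1.419 m × 97 = 1.5691×10⁻³ m = 1.5691 mm
difference = 1.5691 − 0.64004 = 0.92906 mm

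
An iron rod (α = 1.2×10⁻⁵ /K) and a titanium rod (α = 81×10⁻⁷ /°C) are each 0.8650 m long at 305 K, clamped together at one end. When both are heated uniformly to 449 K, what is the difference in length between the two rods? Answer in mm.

0.486 mm

ΔT = 144 K
iron: ΔL = 1.2×10⁻⁵ × 0.8650 m × 144 = 1.4947×10⁻³ m = 1.4947 mm
titanium: ΔL = 81×10⁻⁷ × 0.8650 m × 144 = 1.0089×10⁻³ m = 1.0089 mm
difference = 1.4947 − 1.0089 = 0.4858 mm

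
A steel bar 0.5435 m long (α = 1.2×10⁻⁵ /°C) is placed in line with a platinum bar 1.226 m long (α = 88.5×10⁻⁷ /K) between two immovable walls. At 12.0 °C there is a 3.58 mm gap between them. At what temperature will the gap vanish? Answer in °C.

T = 218 °C

α₁L₁ = 6.522×10⁻⁶ m/K, α₂L₂ = 1.08501×10⁻⁵ m/K → total 1.73721×10⁻⁵ m/K
ΔT = g/(α₁L₁+α₂L₂) = 3.58×10⁻³ / 1.73721×10⁻⁵ = 206.08 K
T = 12.0 + 206.08 = 218.08 °C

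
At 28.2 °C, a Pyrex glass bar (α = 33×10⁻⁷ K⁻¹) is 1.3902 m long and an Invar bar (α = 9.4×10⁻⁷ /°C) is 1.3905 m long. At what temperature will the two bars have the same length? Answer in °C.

Equal length when α₁L₁ΔT − α₂L₂ΔT = L₂ − L₁ = 3.00×10⁻⁴ m
α₁L₁ = 4.58766×10⁻⁶, α₂L₂ = 1.30707×10⁻⁶ → Δ(αL) = 3.28059×10⁻⁶ m/K
ΔT = 3.00×10⁻⁴ / 3.28059×10⁻⁶ = 91.447 K, so T = 28.2 + 91.447 = 119.647 °C

T = 119.6 °C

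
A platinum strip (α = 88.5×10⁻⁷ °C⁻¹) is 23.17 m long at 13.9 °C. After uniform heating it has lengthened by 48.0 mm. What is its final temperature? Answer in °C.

T = 248 °C

ΔL = αL₀ΔT ⇒ ΔT = ΔL / (αL₀)
ΔT = 48.0×10⁻³ m / (88.5×10⁻⁷ × 23.17 m) = 234.08 K
T = 13.9 + 234.08 = 247.98 °C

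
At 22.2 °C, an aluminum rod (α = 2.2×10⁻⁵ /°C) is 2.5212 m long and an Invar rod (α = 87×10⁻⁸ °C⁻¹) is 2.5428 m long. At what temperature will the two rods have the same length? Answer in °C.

L₁(1 + α₁ΔT) = L₂(1 + α₂ΔT) ⇒ ΔT = (L₂ − L₁)/(α₁L₁ − α₂L₂)
L₂ − L₁ = 2.5428 − 2.5212 = 2.16×10⁻² m
α₁L₁ − α₂L₂ = 2.2×10⁻⁵×2.5212 − 87×10⁻⁸×2.5428 = 5.3254164×10⁻⁵ m/K
ΔT = 2.16×10⁻² / 5.3254164×10⁻⁵ = 405.602 K
T = 22.2 + 405.602 = 427.802 °C

T = 427.8 °C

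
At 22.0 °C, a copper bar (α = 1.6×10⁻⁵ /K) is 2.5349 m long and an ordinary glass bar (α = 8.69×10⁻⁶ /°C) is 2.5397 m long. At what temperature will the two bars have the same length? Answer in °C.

Equal length when α₁L₁ΔT − α₂L₂ΔT = L₂ − L₁ = 4.80×10⁻³ m
α₁L₁ = 4.05584×10⁻⁵, α₂L₂ = 2.2069993×10⁻⁵ → Δ(αL) = 1.8488407×10⁻⁵ m/K
ΔT = 4.80×10⁻³ / 1.8488407×10⁻⁵ = 259.622 K, so T = 22.0 + 259.622 = 281.622 °C

T = 281.6 °C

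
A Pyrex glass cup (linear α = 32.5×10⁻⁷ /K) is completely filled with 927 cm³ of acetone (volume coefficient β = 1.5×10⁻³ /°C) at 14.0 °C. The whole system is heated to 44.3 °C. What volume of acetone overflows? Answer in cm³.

The cup also expands: β_container ≈ 3α = 9.75×10⁻⁶ /K
Net overflow = V₀(β_liq − 3α_cont)ΔT
β − 3α = 1.50×10⁻³ − 9.75×10⁻⁶ = 1.49025×10⁻³ /K; ΔT = 30.3 K
ΔV = 927 × 1.49025×10⁻³ × 30.3 = 41.9 cm³

41.9 cm³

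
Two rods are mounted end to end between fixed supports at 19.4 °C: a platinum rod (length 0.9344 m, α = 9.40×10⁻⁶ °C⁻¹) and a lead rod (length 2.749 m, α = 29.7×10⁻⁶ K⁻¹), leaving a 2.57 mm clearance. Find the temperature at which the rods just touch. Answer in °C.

T = 47.8 °C

Gap closes when ΔL₁ + ΔL₂ = 2.57 mm = 2.57×10⁻³ m
(α₁L₁ + α₂L₂)ΔT = g
α₁L₁ + α₂L₂ = 9.40×10⁻⁶×0.9344 + 29.7×10⁻⁶×2.749 = 9.042866×10⁻⁵ m/K
ΔT = 2.57×10⁻³ / 9.042866×10⁻⁵ = 28.420 K
T = 19.4 + 28.420 = 47.820 °C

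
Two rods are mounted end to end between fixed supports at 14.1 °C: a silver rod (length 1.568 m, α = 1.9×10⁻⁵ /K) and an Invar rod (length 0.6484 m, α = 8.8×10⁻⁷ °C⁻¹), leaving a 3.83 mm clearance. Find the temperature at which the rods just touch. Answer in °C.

T = 140 °C

Gap closes when ΔL₁ + ΔL₂ = 3.83 mm = 3.83×10⁻³ m
(α₁L₁ + α₂L₂)ΔT = g
α₁L₁ + α₂L₂ = 1.9×10⁻⁵×1.568 + 8.8×10⁻⁷×0.6484 = 3.0362592×10⁻⁵ m/K
ΔT = 3.83×10⁻³ / 3.0362592×10⁻⁵ = 126.14 K
T = 14.1 + 126.14 = 140.24 °C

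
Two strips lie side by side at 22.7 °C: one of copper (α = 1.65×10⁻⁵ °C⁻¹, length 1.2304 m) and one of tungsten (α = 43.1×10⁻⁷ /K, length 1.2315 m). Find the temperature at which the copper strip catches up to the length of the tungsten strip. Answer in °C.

T = 96.06 °C

L₁(1 + α₁ΔT) = L₂(1 + α₂ΔT) ⇒ ΔT = (L₂ − L₁)/(α₁L₁ − α₂L₂)
L₂ − L₁ = 1.2315 − 1.2304 = 1.10×10⁻³ m
α₁L₁ − α₂L₂ = 1.65×10⁻⁵×1.2304 − 43.1×10⁻⁷×1.2315 = 1.4993835×10⁻⁵ m/K
ΔT = 1.10×10⁻³ / 1.4993835×10⁻⁵ = 73.3635 K
T = 22.7 + 73.3635 = 96.0635 °C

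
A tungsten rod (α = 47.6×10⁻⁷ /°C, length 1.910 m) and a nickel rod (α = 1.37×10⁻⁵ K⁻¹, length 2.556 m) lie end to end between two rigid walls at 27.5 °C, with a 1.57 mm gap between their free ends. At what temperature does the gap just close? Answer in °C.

T = 63.1 °C

Gap closes when ΔL₁ + ΔL₂ = 1.57 mm = 1.57×10⁻³ m
(α₁L₁ + α₂L₂)ΔT = g
α₁L₁ + α₂L₂ = 47.6×10⁻⁷×1.910 + 1.37×10⁻⁵×2.556 = 4.41088×10⁻⁵ m/K
ΔT = 1.57×10⁻³ / 4.41088×10⁻⁵ = 35.594 K
T = 27.5 + 35.594 = 63.094 °C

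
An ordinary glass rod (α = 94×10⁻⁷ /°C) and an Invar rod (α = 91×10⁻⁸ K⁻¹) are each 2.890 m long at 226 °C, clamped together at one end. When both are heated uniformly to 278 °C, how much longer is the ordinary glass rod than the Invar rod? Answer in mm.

ΔT = 52 K
ordinary glass: ΔL = 94×10⁻⁷ × 2.890 m × 52 = 1.4126×10⁻³ m = 1.4126 mm
Invar: ΔL = 91×10⁻⁸ × 2.890 m × 52 = 1.3675×10⁻⁴ m = 0.13675 mm
difference = 1.4126 − 0.13675 = 1.27585 mm

1.28 mm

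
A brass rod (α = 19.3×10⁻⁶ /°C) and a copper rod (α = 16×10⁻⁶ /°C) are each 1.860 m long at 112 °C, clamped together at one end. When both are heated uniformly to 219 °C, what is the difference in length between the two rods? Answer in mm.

0.657 mm

ΔT = 107 K
brass: ΔL = 19.3×10⁻⁶ × 1.860 m × 107 = 3.8411×10⁻³ m = 3.8411 mm
copper: ΔL = 16×10⁻⁶ × 1.860 m × 107 = 3.1843×10⁻³ m = 3.1843 mm
difference = 3.8411 − 3.1843 = 0.6568 mm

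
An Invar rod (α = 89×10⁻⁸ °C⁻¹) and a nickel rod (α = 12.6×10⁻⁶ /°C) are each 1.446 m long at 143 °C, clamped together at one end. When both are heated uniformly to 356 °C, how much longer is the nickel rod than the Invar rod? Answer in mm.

ΔT = 213 K
Invar: ΔL = 89×10⁻⁸ × 1.446 m × 213 = 2.7412×10⁻⁴ m = 0.27412 mm
nickel: ΔL = 12.6×10⁻⁶ × 1.446 m × 213 = 3.8808×10⁻³ m = 3.8808 mm
difference = 3.8808 − 0.27412 = 3.60668 mm

3.61 mm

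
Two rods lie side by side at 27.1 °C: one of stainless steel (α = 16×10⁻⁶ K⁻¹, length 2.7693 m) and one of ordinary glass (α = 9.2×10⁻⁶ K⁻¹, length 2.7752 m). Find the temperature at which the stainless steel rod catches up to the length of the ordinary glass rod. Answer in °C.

T = 341.3 °C

Equal length when α₁L₁ΔT − α₂L₂ΔT = L₂ − L₁ = 5.90×10⁻³ m
α₁L₁ = 4.43088×10⁻⁵, α₂L₂ = 2.553184×10⁻⁵ → Δ(αL) = 1.877696×10⁻⁵ m/K
ΔT = 5.90×10⁻³ / 1.877696×10⁻⁵ = 314.215 K, so T = 27.1 + 314.215 = 341.315 °C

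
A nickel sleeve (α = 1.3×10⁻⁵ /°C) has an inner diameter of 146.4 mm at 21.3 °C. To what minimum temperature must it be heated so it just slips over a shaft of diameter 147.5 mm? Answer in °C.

Required Δd = 147.5 − 146.4 = 1.1 mm
Δd = αd₀ΔT ⇒ ΔT = Δd/(αd₀) = 1.1 / (1.3×10⁻⁵ × 146.4) = 577.97 K
T_min = 21.3 + 577.97 = 599.27 °C

T = 599 °C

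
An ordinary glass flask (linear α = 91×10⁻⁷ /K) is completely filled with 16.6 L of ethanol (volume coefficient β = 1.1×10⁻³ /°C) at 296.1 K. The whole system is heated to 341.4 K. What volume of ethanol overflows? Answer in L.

The flask also expands: β_container ≈ 3α = 2.73×10⁻⁵ /K
Net overflow = V₀(β_liq − 3α_cont)ΔT
β − 3α = 1.10×10⁻³ − 2.73×10⁻⁵ = 1.0727×10⁻³ /K; ΔT = 45.3 K
ΔV = 16.6 × 1.0727×10⁻³ × 45.3 = 0.807 L

0.807 L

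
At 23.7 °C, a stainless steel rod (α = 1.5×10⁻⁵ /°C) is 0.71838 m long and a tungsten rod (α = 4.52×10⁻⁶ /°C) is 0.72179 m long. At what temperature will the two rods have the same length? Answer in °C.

T = 477.6 °C

L₁(1 + α₁ΔT) = L₂(1 + α₂ΔT) ⇒ ΔT = (L₂ − L₁)/(α₁L₁ − α₂L₂)
L₂ − L₁ = 0.72179 − 0.71838 = 3.41×10⁻³ m
α₁L₁ − α₂L₂ = 1.5×10⁻⁵×0.71838 − 4.52×10⁻⁶×0.72179 = 7.5132092×10⁻⁶ m/K
ΔT = 3.41×10⁻³ / 7.5132092×10⁻⁶ = 453.867 K
T = 23.7 + 453.867 = 477.567 °C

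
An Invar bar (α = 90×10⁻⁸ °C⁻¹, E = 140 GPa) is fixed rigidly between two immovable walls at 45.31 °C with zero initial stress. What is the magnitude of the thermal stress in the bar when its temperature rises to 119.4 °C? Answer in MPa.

σ = 9.34 MPa

Fully constrained: the free strain ε = αΔT is blocked, so σ = Eε = EαΔT.
|ΔT| = 74.09 K
σ = 140×10⁹ × 90×10⁻⁸ × 74.09 = 9.34×10⁶ Pa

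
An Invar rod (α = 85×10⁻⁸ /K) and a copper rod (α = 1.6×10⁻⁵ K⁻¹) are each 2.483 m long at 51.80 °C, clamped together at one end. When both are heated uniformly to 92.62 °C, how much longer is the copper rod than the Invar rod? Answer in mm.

ΔT = 40.82 K
Invar: ΔL = 85×10⁻⁸ × 2.483 m × 40.82 = 8.6153×10⁻⁵ m = 0.086153 mm
copper: ΔL = 1.6×10⁻⁵ × 2.483 m × 40.82 = 1.6217×10⁻³ m = 1.6217 mm
difference = 1.6217 − 0.086153 = 1.535547 mm

1.54 mm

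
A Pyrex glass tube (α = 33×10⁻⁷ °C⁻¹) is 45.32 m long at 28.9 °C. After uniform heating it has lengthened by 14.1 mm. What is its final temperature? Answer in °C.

ΔL = αL₀ΔT ⇒ ΔT = ΔL / (αL₀)
ΔT = 14.1×10⁻³ m / (33×10⁻⁷ × 45.32 m) = 94.28 K
T = 28.9 + 94.28 = 123.18 °C

T = 123 °C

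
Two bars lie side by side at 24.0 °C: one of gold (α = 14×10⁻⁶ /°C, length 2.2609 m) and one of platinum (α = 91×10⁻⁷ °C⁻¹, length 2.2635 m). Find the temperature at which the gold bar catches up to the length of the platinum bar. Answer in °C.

L₁(1 + α₁ΔT) = L₂(1 + α₂ΔT) ⇒ ΔT = (L₂ − L₁)/(α₁L₁ − α₂L₂)
L₂ − L₁ = 2.2635 − 2.2609 = 2.60×10⁻³ m
α₁L₁ − α₂L₂ = 14×10⁻⁶×2.2609 − 91×10⁻⁷×2.2635 = 1.105475×10⁻⁵ m/K
ΔT = 2.60×10⁻³ / 1.105475×10⁻⁵ = 235.193 K
T = 24.0 + 235.193 = 259.193 °C

T = 259.2 °C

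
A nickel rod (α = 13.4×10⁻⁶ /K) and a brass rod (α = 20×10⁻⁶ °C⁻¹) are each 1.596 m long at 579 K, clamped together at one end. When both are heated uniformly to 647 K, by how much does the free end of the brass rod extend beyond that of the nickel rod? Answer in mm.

0.716 mm

ΔT = 68 K
nickel: ΔL = 13.4×10⁻⁶ × 1.596 m × 68 = 1.4543×10⁻³ m = 1.4543 mm
brass: ΔL = 20×10⁻⁶ × 1.596 m × 68 = 2.1706×10⁻³ m = 2.1706 mm
difference = 2.1706 − 1.4543 = 0.7163 mm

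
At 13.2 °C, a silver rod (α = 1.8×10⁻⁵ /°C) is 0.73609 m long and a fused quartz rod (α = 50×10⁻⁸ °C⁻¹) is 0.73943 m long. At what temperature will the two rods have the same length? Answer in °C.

L₁(1 + α₁ΔT) = L₂(1 + α₂ΔT) ⇒ ΔT = (L₂ − L₁)/(α₁L₁ − α₂L₂)
L₂ − L₁ = 0.73943 − 0.73609 = 3.34×10⁻³ m
α₁L₁ − α₂L₂ = 1.8×10⁻⁵×0.73609 − 50×10⁻⁸×0.73943 = 1.2879905×10⁻⁵ m/K
ΔT = 3.34×10⁻³ / 1.2879905×10⁻⁵ = 259.319 K
T = 13.2 + 259.319 = 272.519 °C

T = 272.5 °C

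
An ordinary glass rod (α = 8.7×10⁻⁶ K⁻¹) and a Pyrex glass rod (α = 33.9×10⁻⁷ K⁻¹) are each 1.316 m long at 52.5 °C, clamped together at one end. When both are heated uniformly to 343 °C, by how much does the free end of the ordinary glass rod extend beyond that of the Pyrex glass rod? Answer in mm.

ΔT = 290.5 K
ordinary glass: ΔL = 8.7×10⁻⁶ × 1.316 m × 290.5 = 3.3260×10⁻³ m = 3.3260 mm
Pyrex glass: ΔL = 33.9×10⁻⁷ × 1.316 m × 290.5 = 1.2960×10⁻³ m = 1.2960 mm
difference = 3.3260 − 1.2960 = 2.030 mm

2.03 mm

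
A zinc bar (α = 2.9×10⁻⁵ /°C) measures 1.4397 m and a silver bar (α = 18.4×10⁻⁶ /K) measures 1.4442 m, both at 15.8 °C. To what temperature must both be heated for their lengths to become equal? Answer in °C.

L₁(1 + α₁ΔT) = L₂(1 + α₂ΔT) ⇒ ΔT = (L₂ − L₁)/(α₁L₁ − α₂L₂)
L₂ − L₁ = 1.4442 − 1.4397 = 4.50×10⁻³ m
α₁L₁ − α₂L₂ = 2.9×10⁻⁵×1.4397 − 18.4×10⁻⁶×1.4442 = 1.517802×10⁻⁵ m/K
ΔT = 4.50×10⁻³ / 1.517802×10⁻⁵ = 296.481 K
T = 15.8 + 296.481 = 312.281 °C

T = 312.3 °C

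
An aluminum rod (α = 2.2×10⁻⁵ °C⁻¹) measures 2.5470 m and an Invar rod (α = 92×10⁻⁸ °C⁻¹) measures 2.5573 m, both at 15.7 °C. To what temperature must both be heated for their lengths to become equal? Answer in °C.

T = 207.6 °C

L₁(1 + α₁ΔT) = L₂(1 + α₂ΔT) ⇒ ΔT = (L₂ − L₁)/(α₁L₁ − α₂L₂)
L₂ − L₁ = 2.5573 − 2.5470 = 1.03×10⁻² m
α₁L₁ − α₂L₂ = 2.2×10⁻⁵×2.5470 − 92×10⁻⁸×2.5573 = 5.3681284×10⁻⁵ m/K
ΔT = 1.03×10⁻² / 5.3681284×10⁻⁵ = 191.873 K
T = 15.7 + 191.873 = 207.573 °C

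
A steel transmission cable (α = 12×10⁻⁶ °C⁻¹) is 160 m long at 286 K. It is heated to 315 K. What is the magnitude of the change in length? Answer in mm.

|ΔT| = |315 − 286| = 29 K
ΔL = αL₀ΔT = (12×10⁻⁶)(160)(29) = 5.57×10⁻² m

ΔL = 55.7 mm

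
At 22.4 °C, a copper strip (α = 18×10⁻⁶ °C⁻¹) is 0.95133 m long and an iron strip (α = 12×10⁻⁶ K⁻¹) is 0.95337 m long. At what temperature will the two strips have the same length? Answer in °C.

L₁(1 + α₁ΔT) = L₂(1 + α₂ΔT) ⇒ ΔT = (L₂ − L₁)/(α₁L₁ − α₂L₂)
L₂ − L₁ = 0.95337 − 0.95133 = 2.04×10⁻³ m
α₁L₁ − α₂L₂ = 18×10⁻⁶×0.95133 − 12×10⁻⁶×0.95337 = 5.6835×10⁻⁶ m/K
ΔT = 2.04×10⁻³ / 5.6835×10⁻⁶ = 358.934 K
T = 22.4 + 358.934 = 381.334 °C

T = 381.3 °C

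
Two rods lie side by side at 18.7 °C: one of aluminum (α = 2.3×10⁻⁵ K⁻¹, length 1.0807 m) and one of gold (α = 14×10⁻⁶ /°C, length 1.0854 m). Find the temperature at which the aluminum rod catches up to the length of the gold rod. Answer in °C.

T = 505.2 °C

L₁(1 + α₁ΔT) = L₂(1 + α₂ΔT) ⇒ ΔT = (L₂ − L₁)/(α₁L₁ − α₂L₂)
L₂ − L₁ = 1.0854 − 1.0807 = 4.70×10⁻³ m
α₁L₁ − α₂L₂ = 2.3×10⁻⁵×1.0807 − 14×10⁻⁶×1.0854 = 9.6605×10⁻⁶ m/K
ΔT = 4.70×10⁻³ / 9.6605×10⁻⁶ = 486.517 K
T = 18.7 + 486.517 = 505.217 °C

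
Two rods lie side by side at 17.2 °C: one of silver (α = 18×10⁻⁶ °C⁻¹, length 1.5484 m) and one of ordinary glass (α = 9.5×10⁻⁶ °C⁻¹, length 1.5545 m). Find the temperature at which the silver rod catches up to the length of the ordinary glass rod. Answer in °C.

T = 482.7 °C

L₁(1 + α₁ΔT) = L₂(1 + α₂ΔT) ⇒ ΔT = (L₂ − L₁)/(α₁L₁ − α₂L₂)
L₂ − L₁ = 1.5545 − 1.5484 = 6.10×10⁻³ m
α₁L₁ − α₂L₂ = 18×10⁻⁶×1.5484 − 9.5×10⁻⁶×1.5545 = 1.310345×10⁻⁵ m/K
ΔT = 6.10×10⁻³ / 1.310345×10⁻⁵ = 465.526 K
T = 17.2 + 465.526 = 482.726 °C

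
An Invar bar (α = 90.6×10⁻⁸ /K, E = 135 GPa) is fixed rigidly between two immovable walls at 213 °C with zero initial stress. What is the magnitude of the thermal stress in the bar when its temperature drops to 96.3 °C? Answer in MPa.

Fully constrained: the free strain ε = αΔT is blocked, so σ = Eε = EαΔT.
|ΔT| = 116.7 K
σ = 135×10⁹ × 90.6×10⁻⁸ × 116.7 = 1.43×10⁷ Pa

σ = 14.3 MPa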